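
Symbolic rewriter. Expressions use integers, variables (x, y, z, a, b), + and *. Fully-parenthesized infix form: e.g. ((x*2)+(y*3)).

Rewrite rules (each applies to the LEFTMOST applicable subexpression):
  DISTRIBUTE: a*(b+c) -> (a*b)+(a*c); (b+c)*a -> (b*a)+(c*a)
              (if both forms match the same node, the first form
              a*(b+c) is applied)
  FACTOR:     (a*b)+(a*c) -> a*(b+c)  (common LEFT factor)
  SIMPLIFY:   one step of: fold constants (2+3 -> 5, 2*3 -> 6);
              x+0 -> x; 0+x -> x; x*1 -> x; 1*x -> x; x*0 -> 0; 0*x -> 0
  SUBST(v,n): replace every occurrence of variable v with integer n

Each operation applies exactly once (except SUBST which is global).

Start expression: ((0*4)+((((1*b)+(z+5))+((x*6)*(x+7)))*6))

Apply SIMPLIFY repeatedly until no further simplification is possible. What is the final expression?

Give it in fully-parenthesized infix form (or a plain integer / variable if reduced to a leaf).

Start: ((0*4)+((((1*b)+(z+5))+((x*6)*(x+7)))*6))
Step 1: at L: (0*4) -> 0; overall: ((0*4)+((((1*b)+(z+5))+((x*6)*(x+7)))*6)) -> (0+((((1*b)+(z+5))+((x*6)*(x+7)))*6))
Step 2: at root: (0+((((1*b)+(z+5))+((x*6)*(x+7)))*6)) -> ((((1*b)+(z+5))+((x*6)*(x+7)))*6); overall: (0+((((1*b)+(z+5))+((x*6)*(x+7)))*6)) -> ((((1*b)+(z+5))+((x*6)*(x+7)))*6)
Step 3: at LLL: (1*b) -> b; overall: ((((1*b)+(z+5))+((x*6)*(x+7)))*6) -> (((b+(z+5))+((x*6)*(x+7)))*6)
Fixed point: (((b+(z+5))+((x*6)*(x+7)))*6)

Answer: (((b+(z+5))+((x*6)*(x+7)))*6)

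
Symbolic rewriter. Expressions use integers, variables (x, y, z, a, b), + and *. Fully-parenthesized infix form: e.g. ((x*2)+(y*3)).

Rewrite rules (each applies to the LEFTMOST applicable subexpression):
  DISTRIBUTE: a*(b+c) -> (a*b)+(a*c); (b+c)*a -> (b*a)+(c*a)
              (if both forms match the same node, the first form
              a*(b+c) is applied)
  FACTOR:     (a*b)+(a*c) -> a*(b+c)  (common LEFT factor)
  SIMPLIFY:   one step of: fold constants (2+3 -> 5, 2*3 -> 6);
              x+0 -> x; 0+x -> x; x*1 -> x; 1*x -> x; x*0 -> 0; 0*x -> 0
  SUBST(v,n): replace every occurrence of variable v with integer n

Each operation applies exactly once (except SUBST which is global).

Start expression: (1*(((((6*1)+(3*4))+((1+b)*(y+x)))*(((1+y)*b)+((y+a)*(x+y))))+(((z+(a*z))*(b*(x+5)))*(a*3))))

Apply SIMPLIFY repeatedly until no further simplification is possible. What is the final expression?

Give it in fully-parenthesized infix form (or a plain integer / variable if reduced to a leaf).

Start: (1*(((((6*1)+(3*4))+((1+b)*(y+x)))*(((1+y)*b)+((y+a)*(x+y))))+(((z+(a*z))*(b*(x+5)))*(a*3))))
Step 1: at root: (1*(((((6*1)+(3*4))+((1+b)*(y+x)))*(((1+y)*b)+((y+a)*(x+y))))+(((z+(a*z))*(b*(x+5)))*(a*3)))) -> (((((6*1)+(3*4))+((1+b)*(y+x)))*(((1+y)*b)+((y+a)*(x+y))))+(((z+(a*z))*(b*(x+5)))*(a*3))); overall: (1*(((((6*1)+(3*4))+((1+b)*(y+x)))*(((1+y)*b)+((y+a)*(x+y))))+(((z+(a*z))*(b*(x+5)))*(a*3)))) -> (((((6*1)+(3*4))+((1+b)*(y+x)))*(((1+y)*b)+((y+a)*(x+y))))+(((z+(a*z))*(b*(x+5)))*(a*3)))
Step 2: at LLLL: (6*1) -> 6; overall: (((((6*1)+(3*4))+((1+b)*(y+x)))*(((1+y)*b)+((y+a)*(x+y))))+(((z+(a*z))*(b*(x+5)))*(a*3))) -> ((((6+(3*4))+((1+b)*(y+x)))*(((1+y)*b)+((y+a)*(x+y))))+(((z+(a*z))*(b*(x+5)))*(a*3)))
Step 3: at LLLR: (3*4) -> 12; overall: ((((6+(3*4))+((1+b)*(y+x)))*(((1+y)*b)+((y+a)*(x+y))))+(((z+(a*z))*(b*(x+5)))*(a*3))) -> ((((6+12)+((1+b)*(y+x)))*(((1+y)*b)+((y+a)*(x+y))))+(((z+(a*z))*(b*(x+5)))*(a*3)))
Step 4: at LLL: (6+12) -> 18; overall: ((((6+12)+((1+b)*(y+x)))*(((1+y)*b)+((y+a)*(x+y))))+(((z+(a*z))*(b*(x+5)))*(a*3))) -> (((18+((1+b)*(y+x)))*(((1+y)*b)+((y+a)*(x+y))))+(((z+(a*z))*(b*(x+5)))*(a*3)))
Fixed point: (((18+((1+b)*(y+x)))*(((1+y)*b)+((y+a)*(x+y))))+(((z+(a*z))*(b*(x+5)))*(a*3)))

Answer: (((18+((1+b)*(y+x)))*(((1+y)*b)+((y+a)*(x+y))))+(((z+(a*z))*(b*(x+5)))*(a*3)))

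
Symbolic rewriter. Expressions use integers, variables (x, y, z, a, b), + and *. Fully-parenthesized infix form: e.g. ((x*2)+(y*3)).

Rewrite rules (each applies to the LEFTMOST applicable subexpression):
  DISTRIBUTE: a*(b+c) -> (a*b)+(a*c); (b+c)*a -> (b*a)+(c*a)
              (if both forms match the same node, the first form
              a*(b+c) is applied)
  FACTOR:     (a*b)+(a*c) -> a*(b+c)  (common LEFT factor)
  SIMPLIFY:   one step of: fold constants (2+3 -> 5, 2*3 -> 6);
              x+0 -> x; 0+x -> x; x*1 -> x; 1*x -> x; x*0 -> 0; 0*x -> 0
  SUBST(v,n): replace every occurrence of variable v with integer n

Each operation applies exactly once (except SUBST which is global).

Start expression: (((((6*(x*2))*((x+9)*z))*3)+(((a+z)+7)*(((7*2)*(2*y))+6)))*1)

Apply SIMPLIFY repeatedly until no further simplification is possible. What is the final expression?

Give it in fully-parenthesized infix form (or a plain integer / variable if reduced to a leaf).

Start: (((((6*(x*2))*((x+9)*z))*3)+(((a+z)+7)*(((7*2)*(2*y))+6)))*1)
Step 1: at root: (((((6*(x*2))*((x+9)*z))*3)+(((a+z)+7)*(((7*2)*(2*y))+6)))*1) -> ((((6*(x*2))*((x+9)*z))*3)+(((a+z)+7)*(((7*2)*(2*y))+6))); overall: (((((6*(x*2))*((x+9)*z))*3)+(((a+z)+7)*(((7*2)*(2*y))+6)))*1) -> ((((6*(x*2))*((x+9)*z))*3)+(((a+z)+7)*(((7*2)*(2*y))+6)))
Step 2: at RRLL: (7*2) -> 14; overall: ((((6*(x*2))*((x+9)*z))*3)+(((a+z)+7)*(((7*2)*(2*y))+6))) -> ((((6*(x*2))*((x+9)*z))*3)+(((a+z)+7)*((14*(2*y))+6)))
Fixed point: ((((6*(x*2))*((x+9)*z))*3)+(((a+z)+7)*((14*(2*y))+6)))

Answer: ((((6*(x*2))*((x+9)*z))*3)+(((a+z)+7)*((14*(2*y))+6)))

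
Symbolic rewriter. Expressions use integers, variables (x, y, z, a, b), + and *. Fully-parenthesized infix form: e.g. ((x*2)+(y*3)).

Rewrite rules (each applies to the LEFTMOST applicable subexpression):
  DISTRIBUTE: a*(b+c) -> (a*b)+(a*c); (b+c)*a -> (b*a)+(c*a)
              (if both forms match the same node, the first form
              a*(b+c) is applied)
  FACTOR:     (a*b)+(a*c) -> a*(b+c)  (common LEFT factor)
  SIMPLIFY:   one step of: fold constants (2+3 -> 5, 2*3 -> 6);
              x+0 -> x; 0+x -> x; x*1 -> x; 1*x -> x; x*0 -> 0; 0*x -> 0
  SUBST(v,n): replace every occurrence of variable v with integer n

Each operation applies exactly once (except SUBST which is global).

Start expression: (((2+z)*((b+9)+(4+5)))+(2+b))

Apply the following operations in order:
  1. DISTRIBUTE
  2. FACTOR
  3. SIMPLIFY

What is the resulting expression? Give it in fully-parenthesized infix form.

Start: (((2+z)*((b+9)+(4+5)))+(2+b))
Apply DISTRIBUTE at L (target: ((2+z)*((b+9)+(4+5)))): (((2+z)*((b+9)+(4+5)))+(2+b)) -> ((((2+z)*(b+9))+((2+z)*(4+5)))+(2+b))
Apply FACTOR at L (target: (((2+z)*(b+9))+((2+z)*(4+5)))): ((((2+z)*(b+9))+((2+z)*(4+5)))+(2+b)) -> (((2+z)*((b+9)+(4+5)))+(2+b))
Apply SIMPLIFY at LRR (target: (4+5)): (((2+z)*((b+9)+(4+5)))+(2+b)) -> (((2+z)*((b+9)+9))+(2+b))

Answer: (((2+z)*((b+9)+9))+(2+b))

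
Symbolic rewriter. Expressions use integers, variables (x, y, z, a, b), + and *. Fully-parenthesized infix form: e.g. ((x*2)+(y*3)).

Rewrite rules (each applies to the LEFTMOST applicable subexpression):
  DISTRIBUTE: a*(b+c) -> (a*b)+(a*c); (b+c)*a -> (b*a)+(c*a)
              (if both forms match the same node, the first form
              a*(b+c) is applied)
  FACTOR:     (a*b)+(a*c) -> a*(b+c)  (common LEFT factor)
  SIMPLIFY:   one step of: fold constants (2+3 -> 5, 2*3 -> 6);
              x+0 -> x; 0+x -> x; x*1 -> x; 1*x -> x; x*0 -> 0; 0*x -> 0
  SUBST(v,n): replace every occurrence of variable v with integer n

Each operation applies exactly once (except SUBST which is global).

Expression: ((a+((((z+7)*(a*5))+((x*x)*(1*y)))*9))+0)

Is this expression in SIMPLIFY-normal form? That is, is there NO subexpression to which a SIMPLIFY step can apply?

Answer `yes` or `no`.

Expression: ((a+((((z+7)*(a*5))+((x*x)*(1*y)))*9))+0)
Scanning for simplifiable subexpressions (pre-order)...
  at root: ((a+((((z+7)*(a*5))+((x*x)*(1*y)))*9))+0) (SIMPLIFIABLE)
  at L: (a+((((z+7)*(a*5))+((x*x)*(1*y)))*9)) (not simplifiable)
  at LR: ((((z+7)*(a*5))+((x*x)*(1*y)))*9) (not simplifiable)
  at LRL: (((z+7)*(a*5))+((x*x)*(1*y))) (not simplifiable)
  at LRLL: ((z+7)*(a*5)) (not simplifiable)
  at LRLLL: (z+7) (not simplifiable)
  at LRLLR: (a*5) (not simplifiable)
  at LRLR: ((x*x)*(1*y)) (not simplifiable)
  at LRLRL: (x*x) (not simplifiable)
  at LRLRR: (1*y) (SIMPLIFIABLE)
Found simplifiable subexpr at path root: ((a+((((z+7)*(a*5))+((x*x)*(1*y)))*9))+0)
One SIMPLIFY step would give: (a+((((z+7)*(a*5))+((x*x)*(1*y)))*9))
-> NOT in normal form.

Answer: no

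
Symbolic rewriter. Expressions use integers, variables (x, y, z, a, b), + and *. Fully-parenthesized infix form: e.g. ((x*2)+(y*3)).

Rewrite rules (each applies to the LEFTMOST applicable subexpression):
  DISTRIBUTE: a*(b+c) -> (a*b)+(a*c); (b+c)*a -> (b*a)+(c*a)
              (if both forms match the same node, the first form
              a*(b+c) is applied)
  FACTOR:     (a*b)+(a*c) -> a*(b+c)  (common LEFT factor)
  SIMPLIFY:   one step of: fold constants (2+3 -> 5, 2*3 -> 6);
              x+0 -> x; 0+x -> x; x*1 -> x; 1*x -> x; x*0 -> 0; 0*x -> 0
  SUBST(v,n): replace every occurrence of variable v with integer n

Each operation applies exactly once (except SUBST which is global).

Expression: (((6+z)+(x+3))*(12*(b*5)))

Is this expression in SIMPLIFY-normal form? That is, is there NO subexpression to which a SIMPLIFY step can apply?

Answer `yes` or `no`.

Answer: yes

Derivation:
Expression: (((6+z)+(x+3))*(12*(b*5)))
Scanning for simplifiable subexpressions (pre-order)...
  at root: (((6+z)+(x+3))*(12*(b*5))) (not simplifiable)
  at L: ((6+z)+(x+3)) (not simplifiable)
  at LL: (6+z) (not simplifiable)
  at LR: (x+3) (not simplifiable)
  at R: (12*(b*5)) (not simplifiable)
  at RR: (b*5) (not simplifiable)
Result: no simplifiable subexpression found -> normal form.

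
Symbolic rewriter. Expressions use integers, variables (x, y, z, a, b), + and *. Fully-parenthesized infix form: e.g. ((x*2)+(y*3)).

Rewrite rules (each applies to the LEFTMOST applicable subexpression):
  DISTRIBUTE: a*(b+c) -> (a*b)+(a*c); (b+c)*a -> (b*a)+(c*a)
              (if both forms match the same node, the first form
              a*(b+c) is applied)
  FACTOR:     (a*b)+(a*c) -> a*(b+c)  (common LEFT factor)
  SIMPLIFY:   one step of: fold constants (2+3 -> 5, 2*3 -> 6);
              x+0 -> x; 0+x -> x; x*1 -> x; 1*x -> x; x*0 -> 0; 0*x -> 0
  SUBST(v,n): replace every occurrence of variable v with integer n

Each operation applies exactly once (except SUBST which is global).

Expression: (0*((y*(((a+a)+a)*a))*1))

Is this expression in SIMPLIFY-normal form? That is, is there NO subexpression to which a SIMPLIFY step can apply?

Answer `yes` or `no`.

Answer: no

Derivation:
Expression: (0*((y*(((a+a)+a)*a))*1))
Scanning for simplifiable subexpressions (pre-order)...
  at root: (0*((y*(((a+a)+a)*a))*1)) (SIMPLIFIABLE)
  at R: ((y*(((a+a)+a)*a))*1) (SIMPLIFIABLE)
  at RL: (y*(((a+a)+a)*a)) (not simplifiable)
  at RLR: (((a+a)+a)*a) (not simplifiable)
  at RLRL: ((a+a)+a) (not simplifiable)
  at RLRLL: (a+a) (not simplifiable)
Found simplifiable subexpr at path root: (0*((y*(((a+a)+a)*a))*1))
One SIMPLIFY step would give: 0
-> NOT in normal form.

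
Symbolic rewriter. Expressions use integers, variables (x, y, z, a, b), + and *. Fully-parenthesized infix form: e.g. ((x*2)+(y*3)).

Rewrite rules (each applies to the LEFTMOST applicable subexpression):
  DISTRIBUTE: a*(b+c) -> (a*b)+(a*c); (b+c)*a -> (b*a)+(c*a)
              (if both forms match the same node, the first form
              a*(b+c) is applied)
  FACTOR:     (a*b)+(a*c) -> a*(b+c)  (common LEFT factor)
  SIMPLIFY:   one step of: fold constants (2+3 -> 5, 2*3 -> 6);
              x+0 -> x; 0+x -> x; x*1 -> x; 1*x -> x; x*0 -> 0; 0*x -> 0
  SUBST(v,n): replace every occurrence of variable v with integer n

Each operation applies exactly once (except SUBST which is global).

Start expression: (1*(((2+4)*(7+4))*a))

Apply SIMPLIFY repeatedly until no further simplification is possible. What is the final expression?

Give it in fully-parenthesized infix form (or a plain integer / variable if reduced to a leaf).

Answer: (66*a)

Derivation:
Start: (1*(((2+4)*(7+4))*a))
Step 1: at root: (1*(((2+4)*(7+4))*a)) -> (((2+4)*(7+4))*a); overall: (1*(((2+4)*(7+4))*a)) -> (((2+4)*(7+4))*a)
Step 2: at LL: (2+4) -> 6; overall: (((2+4)*(7+4))*a) -> ((6*(7+4))*a)
Step 3: at LR: (7+4) -> 11; overall: ((6*(7+4))*a) -> ((6*11)*a)
Step 4: at L: (6*11) -> 66; overall: ((6*11)*a) -> (66*a)
Fixed point: (66*a)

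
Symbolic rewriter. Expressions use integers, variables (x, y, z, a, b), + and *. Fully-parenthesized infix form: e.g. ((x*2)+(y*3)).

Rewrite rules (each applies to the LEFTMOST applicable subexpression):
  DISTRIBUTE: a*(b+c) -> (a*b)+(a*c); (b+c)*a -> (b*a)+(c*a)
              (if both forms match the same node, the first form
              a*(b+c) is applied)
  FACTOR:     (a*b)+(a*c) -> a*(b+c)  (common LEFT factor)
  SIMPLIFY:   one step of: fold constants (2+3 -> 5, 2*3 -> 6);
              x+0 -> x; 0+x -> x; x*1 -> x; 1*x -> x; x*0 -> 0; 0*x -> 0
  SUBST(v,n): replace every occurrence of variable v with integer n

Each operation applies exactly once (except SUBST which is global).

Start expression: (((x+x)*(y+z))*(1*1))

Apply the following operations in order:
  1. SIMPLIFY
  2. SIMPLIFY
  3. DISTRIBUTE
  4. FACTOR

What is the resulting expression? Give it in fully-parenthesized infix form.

Start: (((x+x)*(y+z))*(1*1))
Apply SIMPLIFY at R (target: (1*1)): (((x+x)*(y+z))*(1*1)) -> (((x+x)*(y+z))*1)
Apply SIMPLIFY at root (target: (((x+x)*(y+z))*1)): (((x+x)*(y+z))*1) -> ((x+x)*(y+z))
Apply DISTRIBUTE at root (target: ((x+x)*(y+z))): ((x+x)*(y+z)) -> (((x+x)*y)+((x+x)*z))
Apply FACTOR at root (target: (((x+x)*y)+((x+x)*z))): (((x+x)*y)+((x+x)*z)) -> ((x+x)*(y+z))

Answer: ((x+x)*(y+z))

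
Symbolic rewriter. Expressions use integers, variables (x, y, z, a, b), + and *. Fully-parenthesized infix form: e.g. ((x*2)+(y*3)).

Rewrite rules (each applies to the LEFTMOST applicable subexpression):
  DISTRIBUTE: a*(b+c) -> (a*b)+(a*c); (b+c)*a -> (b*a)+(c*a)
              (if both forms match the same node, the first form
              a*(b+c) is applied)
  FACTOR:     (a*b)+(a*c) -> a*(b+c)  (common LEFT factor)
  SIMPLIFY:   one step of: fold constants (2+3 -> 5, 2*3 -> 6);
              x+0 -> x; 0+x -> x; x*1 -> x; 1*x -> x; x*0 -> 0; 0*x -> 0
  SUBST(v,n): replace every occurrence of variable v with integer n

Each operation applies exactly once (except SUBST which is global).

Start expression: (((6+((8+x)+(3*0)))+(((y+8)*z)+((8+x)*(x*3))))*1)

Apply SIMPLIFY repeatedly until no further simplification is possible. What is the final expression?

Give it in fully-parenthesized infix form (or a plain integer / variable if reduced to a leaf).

Answer: ((6+(8+x))+(((y+8)*z)+((8+x)*(x*3))))

Derivation:
Start: (((6+((8+x)+(3*0)))+(((y+8)*z)+((8+x)*(x*3))))*1)
Step 1: at root: (((6+((8+x)+(3*0)))+(((y+8)*z)+((8+x)*(x*3))))*1) -> ((6+((8+x)+(3*0)))+(((y+8)*z)+((8+x)*(x*3)))); overall: (((6+((8+x)+(3*0)))+(((y+8)*z)+((8+x)*(x*3))))*1) -> ((6+((8+x)+(3*0)))+(((y+8)*z)+((8+x)*(x*3))))
Step 2: at LRR: (3*0) -> 0; overall: ((6+((8+x)+(3*0)))+(((y+8)*z)+((8+x)*(x*3)))) -> ((6+((8+x)+0))+(((y+8)*z)+((8+x)*(x*3))))
Step 3: at LR: ((8+x)+0) -> (8+x); overall: ((6+((8+x)+0))+(((y+8)*z)+((8+x)*(x*3)))) -> ((6+(8+x))+(((y+8)*z)+((8+x)*(x*3))))
Fixed point: ((6+(8+x))+(((y+8)*z)+((8+x)*(x*3))))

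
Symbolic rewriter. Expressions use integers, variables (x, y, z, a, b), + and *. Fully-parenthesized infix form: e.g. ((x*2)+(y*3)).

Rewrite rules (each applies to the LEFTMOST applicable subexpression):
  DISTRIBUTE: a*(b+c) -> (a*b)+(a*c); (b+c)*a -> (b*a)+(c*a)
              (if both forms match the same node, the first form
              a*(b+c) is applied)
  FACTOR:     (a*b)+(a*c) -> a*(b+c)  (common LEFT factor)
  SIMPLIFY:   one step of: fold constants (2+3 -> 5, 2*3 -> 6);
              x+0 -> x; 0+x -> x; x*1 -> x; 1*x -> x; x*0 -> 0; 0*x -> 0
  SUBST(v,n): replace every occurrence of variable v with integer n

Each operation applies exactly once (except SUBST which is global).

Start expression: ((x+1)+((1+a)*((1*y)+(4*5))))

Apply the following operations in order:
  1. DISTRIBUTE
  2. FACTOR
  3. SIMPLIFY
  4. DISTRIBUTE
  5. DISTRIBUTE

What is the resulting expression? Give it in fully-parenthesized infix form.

Start: ((x+1)+((1+a)*((1*y)+(4*5))))
Apply DISTRIBUTE at R (target: ((1+a)*((1*y)+(4*5)))): ((x+1)+((1+a)*((1*y)+(4*5)))) -> ((x+1)+(((1+a)*(1*y))+((1+a)*(4*5))))
Apply FACTOR at R (target: (((1+a)*(1*y))+((1+a)*(4*5)))): ((x+1)+(((1+a)*(1*y))+((1+a)*(4*5)))) -> ((x+1)+((1+a)*((1*y)+(4*5))))
Apply SIMPLIFY at RRL (target: (1*y)): ((x+1)+((1+a)*((1*y)+(4*5)))) -> ((x+1)+((1+a)*(y+(4*5))))
Apply DISTRIBUTE at R (target: ((1+a)*(y+(4*5)))): ((x+1)+((1+a)*(y+(4*5)))) -> ((x+1)+(((1+a)*y)+((1+a)*(4*5))))
Apply DISTRIBUTE at RL (target: ((1+a)*y)): ((x+1)+(((1+a)*y)+((1+a)*(4*5)))) -> ((x+1)+(((1*y)+(a*y))+((1+a)*(4*5))))

Answer: ((x+1)+(((1*y)+(a*y))+((1+a)*(4*5))))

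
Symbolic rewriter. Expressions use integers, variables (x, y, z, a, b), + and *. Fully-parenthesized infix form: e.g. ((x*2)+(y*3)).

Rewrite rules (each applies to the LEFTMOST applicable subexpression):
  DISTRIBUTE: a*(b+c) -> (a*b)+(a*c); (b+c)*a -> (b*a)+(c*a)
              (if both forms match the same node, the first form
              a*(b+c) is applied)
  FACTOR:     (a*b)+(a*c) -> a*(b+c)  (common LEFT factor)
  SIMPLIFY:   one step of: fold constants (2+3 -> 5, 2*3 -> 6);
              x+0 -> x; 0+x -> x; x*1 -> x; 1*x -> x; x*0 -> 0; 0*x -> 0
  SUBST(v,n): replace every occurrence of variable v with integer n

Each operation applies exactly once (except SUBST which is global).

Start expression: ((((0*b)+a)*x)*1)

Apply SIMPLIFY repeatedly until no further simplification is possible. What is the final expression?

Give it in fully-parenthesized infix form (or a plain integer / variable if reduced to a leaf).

Start: ((((0*b)+a)*x)*1)
Step 1: at root: ((((0*b)+a)*x)*1) -> (((0*b)+a)*x); overall: ((((0*b)+a)*x)*1) -> (((0*b)+a)*x)
Step 2: at LL: (0*b) -> 0; overall: (((0*b)+a)*x) -> ((0+a)*x)
Step 3: at L: (0+a) -> a; overall: ((0+a)*x) -> (a*x)
Fixed point: (a*x)

Answer: (a*x)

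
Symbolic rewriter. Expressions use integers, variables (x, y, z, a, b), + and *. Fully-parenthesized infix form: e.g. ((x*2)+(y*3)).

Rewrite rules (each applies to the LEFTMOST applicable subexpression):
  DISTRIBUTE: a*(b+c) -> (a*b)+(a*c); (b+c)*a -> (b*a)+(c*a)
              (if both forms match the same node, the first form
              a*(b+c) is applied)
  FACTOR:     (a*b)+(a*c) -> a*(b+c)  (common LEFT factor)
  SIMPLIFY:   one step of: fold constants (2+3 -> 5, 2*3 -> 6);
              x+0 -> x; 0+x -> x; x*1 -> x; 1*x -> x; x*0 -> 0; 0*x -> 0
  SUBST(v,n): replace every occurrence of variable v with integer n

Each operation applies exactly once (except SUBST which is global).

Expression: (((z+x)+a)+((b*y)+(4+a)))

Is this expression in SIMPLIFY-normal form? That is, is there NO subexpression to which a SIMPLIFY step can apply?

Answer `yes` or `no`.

Answer: yes

Derivation:
Expression: (((z+x)+a)+((b*y)+(4+a)))
Scanning for simplifiable subexpressions (pre-order)...
  at root: (((z+x)+a)+((b*y)+(4+a))) (not simplifiable)
  at L: ((z+x)+a) (not simplifiable)
  at LL: (z+x) (not simplifiable)
  at R: ((b*y)+(4+a)) (not simplifiable)
  at RL: (b*y) (not simplifiable)
  at RR: (4+a) (not simplifiable)
Result: no simplifiable subexpression found -> normal form.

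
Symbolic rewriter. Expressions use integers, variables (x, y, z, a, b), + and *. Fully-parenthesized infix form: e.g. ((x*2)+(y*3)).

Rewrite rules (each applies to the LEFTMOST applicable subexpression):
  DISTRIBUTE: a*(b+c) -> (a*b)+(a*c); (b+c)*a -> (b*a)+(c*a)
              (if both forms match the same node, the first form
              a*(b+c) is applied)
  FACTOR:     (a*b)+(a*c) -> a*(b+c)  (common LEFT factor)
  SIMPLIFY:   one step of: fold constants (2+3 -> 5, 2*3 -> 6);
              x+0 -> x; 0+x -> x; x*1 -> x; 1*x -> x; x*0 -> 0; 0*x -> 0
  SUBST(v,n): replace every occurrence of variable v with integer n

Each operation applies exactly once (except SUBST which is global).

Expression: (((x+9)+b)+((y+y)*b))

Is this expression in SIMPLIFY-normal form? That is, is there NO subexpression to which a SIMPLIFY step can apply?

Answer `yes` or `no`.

Expression: (((x+9)+b)+((y+y)*b))
Scanning for simplifiable subexpressions (pre-order)...
  at root: (((x+9)+b)+((y+y)*b)) (not simplifiable)
  at L: ((x+9)+b) (not simplifiable)
  at LL: (x+9) (not simplifiable)
  at R: ((y+y)*b) (not simplifiable)
  at RL: (y+y) (not simplifiable)
Result: no simplifiable subexpression found -> normal form.

Answer: yes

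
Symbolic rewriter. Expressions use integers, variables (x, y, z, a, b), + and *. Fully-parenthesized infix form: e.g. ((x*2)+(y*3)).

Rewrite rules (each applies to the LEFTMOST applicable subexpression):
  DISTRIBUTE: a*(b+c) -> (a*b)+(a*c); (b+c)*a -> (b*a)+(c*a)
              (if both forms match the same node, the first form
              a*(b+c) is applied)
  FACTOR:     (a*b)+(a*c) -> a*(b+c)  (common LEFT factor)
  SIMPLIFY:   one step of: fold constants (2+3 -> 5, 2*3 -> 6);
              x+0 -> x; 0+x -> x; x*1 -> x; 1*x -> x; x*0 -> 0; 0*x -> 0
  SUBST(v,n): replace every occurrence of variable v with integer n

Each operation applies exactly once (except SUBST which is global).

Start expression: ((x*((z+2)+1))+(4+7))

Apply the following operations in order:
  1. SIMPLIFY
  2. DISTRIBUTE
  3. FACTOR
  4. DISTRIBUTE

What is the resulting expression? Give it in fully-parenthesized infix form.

Start: ((x*((z+2)+1))+(4+7))
Apply SIMPLIFY at R (target: (4+7)): ((x*((z+2)+1))+(4+7)) -> ((x*((z+2)+1))+11)
Apply DISTRIBUTE at L (target: (x*((z+2)+1))): ((x*((z+2)+1))+11) -> (((x*(z+2))+(x*1))+11)
Apply FACTOR at L (target: ((x*(z+2))+(x*1))): (((x*(z+2))+(x*1))+11) -> ((x*((z+2)+1))+11)
Apply DISTRIBUTE at L (target: (x*((z+2)+1))): ((x*((z+2)+1))+11) -> (((x*(z+2))+(x*1))+11)

Answer: (((x*(z+2))+(x*1))+11)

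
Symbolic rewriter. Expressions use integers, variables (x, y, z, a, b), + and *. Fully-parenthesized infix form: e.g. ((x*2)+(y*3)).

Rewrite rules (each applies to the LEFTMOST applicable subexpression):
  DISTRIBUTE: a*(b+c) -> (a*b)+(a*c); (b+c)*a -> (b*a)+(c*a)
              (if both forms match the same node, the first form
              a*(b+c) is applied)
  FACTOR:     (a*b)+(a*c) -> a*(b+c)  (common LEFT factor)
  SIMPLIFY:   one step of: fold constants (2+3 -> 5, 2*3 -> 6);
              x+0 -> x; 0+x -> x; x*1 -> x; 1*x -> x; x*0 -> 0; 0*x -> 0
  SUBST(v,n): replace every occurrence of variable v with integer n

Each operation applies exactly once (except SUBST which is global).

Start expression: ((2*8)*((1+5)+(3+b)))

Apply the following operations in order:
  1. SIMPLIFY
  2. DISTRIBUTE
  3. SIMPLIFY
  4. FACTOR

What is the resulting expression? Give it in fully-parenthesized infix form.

Answer: (16*(6+(3+b)))

Derivation:
Start: ((2*8)*((1+5)+(3+b)))
Apply SIMPLIFY at L (target: (2*8)): ((2*8)*((1+5)+(3+b))) -> (16*((1+5)+(3+b)))
Apply DISTRIBUTE at root (target: (16*((1+5)+(3+b)))): (16*((1+5)+(3+b))) -> ((16*(1+5))+(16*(3+b)))
Apply SIMPLIFY at LR (target: (1+5)): ((16*(1+5))+(16*(3+b))) -> ((16*6)+(16*(3+b)))
Apply FACTOR at root (target: ((16*6)+(16*(3+b)))): ((16*6)+(16*(3+b))) -> (16*(6+(3+b)))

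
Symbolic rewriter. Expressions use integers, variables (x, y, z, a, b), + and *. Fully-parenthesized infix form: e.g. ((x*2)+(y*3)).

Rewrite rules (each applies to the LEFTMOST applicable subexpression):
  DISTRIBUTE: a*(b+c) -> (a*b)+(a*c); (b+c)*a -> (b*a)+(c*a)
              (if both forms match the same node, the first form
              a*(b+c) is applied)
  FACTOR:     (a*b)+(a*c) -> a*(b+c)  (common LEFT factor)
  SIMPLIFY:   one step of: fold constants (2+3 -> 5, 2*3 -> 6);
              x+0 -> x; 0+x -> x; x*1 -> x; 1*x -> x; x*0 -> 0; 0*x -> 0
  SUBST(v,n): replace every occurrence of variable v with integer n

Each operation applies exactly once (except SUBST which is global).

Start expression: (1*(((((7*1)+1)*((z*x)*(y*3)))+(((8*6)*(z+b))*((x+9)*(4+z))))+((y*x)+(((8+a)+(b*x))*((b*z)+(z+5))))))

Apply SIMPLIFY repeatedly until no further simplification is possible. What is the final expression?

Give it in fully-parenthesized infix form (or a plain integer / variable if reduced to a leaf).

Start: (1*(((((7*1)+1)*((z*x)*(y*3)))+(((8*6)*(z+b))*((x+9)*(4+z))))+((y*x)+(((8+a)+(b*x))*((b*z)+(z+5))))))
Step 1: at root: (1*(((((7*1)+1)*((z*x)*(y*3)))+(((8*6)*(z+b))*((x+9)*(4+z))))+((y*x)+(((8+a)+(b*x))*((b*z)+(z+5)))))) -> (((((7*1)+1)*((z*x)*(y*3)))+(((8*6)*(z+b))*((x+9)*(4+z))))+((y*x)+(((8+a)+(b*x))*((b*z)+(z+5))))); overall: (1*(((((7*1)+1)*((z*x)*(y*3)))+(((8*6)*(z+b))*((x+9)*(4+z))))+((y*x)+(((8+a)+(b*x))*((b*z)+(z+5)))))) -> (((((7*1)+1)*((z*x)*(y*3)))+(((8*6)*(z+b))*((x+9)*(4+z))))+((y*x)+(((8+a)+(b*x))*((b*z)+(z+5)))))
Step 2: at LLLL: (7*1) -> 7; overall: (((((7*1)+1)*((z*x)*(y*3)))+(((8*6)*(z+b))*((x+9)*(4+z))))+((y*x)+(((8+a)+(b*x))*((b*z)+(z+5))))) -> ((((7+1)*((z*x)*(y*3)))+(((8*6)*(z+b))*((x+9)*(4+z))))+((y*x)+(((8+a)+(b*x))*((b*z)+(z+5)))))
Step 3: at LLL: (7+1) -> 8; overall: ((((7+1)*((z*x)*(y*3)))+(((8*6)*(z+b))*((x+9)*(4+z))))+((y*x)+(((8+a)+(b*x))*((b*z)+(z+5))))) -> (((8*((z*x)*(y*3)))+(((8*6)*(z+b))*((x+9)*(4+z))))+((y*x)+(((8+a)+(b*x))*((b*z)+(z+5)))))
Step 4: at LRLL: (8*6) -> 48; overall: (((8*((z*x)*(y*3)))+(((8*6)*(z+b))*((x+9)*(4+z))))+((y*x)+(((8+a)+(b*x))*((b*z)+(z+5))))) -> (((8*((z*x)*(y*3)))+((48*(z+b))*((x+9)*(4+z))))+((y*x)+(((8+a)+(b*x))*((b*z)+(z+5)))))
Fixed point: (((8*((z*x)*(y*3)))+((48*(z+b))*((x+9)*(4+z))))+((y*x)+(((8+a)+(b*x))*((b*z)+(z+5)))))

Answer: (((8*((z*x)*(y*3)))+((48*(z+b))*((x+9)*(4+z))))+((y*x)+(((8+a)+(b*x))*((b*z)+(z+5)))))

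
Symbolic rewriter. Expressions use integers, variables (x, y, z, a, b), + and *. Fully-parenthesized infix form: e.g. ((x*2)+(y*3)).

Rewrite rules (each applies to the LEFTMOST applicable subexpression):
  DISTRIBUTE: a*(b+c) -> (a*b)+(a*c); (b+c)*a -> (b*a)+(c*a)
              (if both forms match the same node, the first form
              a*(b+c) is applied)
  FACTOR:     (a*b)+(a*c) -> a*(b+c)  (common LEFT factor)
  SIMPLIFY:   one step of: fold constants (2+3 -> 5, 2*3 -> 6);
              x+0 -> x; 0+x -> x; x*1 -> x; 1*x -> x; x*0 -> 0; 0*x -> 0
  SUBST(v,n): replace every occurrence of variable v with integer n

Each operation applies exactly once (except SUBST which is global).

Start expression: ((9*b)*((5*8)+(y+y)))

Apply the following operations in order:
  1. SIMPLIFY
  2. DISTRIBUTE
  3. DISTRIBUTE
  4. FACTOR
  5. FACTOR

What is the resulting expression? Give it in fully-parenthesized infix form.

Answer: ((9*b)*(40+(y+y)))

Derivation:
Start: ((9*b)*((5*8)+(y+y)))
Apply SIMPLIFY at RL (target: (5*8)): ((9*b)*((5*8)+(y+y))) -> ((9*b)*(40+(y+y)))
Apply DISTRIBUTE at root (target: ((9*b)*(40+(y+y)))): ((9*b)*(40+(y+y))) -> (((9*b)*40)+((9*b)*(y+y)))
Apply DISTRIBUTE at R (target: ((9*b)*(y+y))): (((9*b)*40)+((9*b)*(y+y))) -> (((9*b)*40)+(((9*b)*y)+((9*b)*y)))
Apply FACTOR at R (target: (((9*b)*y)+((9*b)*y))): (((9*b)*40)+(((9*b)*y)+((9*b)*y))) -> (((9*b)*40)+((9*b)*(y+y)))
Apply FACTOR at root (target: (((9*b)*40)+((9*b)*(y+y)))): (((9*b)*40)+((9*b)*(y+y))) -> ((9*b)*(40+(y+y)))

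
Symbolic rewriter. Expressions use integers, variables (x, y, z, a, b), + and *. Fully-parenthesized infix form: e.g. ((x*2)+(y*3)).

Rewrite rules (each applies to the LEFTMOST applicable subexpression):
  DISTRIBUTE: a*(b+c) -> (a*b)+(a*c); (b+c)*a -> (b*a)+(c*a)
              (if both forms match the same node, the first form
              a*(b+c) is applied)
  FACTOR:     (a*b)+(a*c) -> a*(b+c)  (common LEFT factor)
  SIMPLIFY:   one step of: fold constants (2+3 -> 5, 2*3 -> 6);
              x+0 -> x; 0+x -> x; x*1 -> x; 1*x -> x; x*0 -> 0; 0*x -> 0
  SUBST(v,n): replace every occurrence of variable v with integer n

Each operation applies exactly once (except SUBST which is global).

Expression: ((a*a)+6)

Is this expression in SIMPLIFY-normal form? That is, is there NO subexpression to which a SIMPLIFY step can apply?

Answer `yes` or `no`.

Expression: ((a*a)+6)
Scanning for simplifiable subexpressions (pre-order)...
  at root: ((a*a)+6) (not simplifiable)
  at L: (a*a) (not simplifiable)
Result: no simplifiable subexpression found -> normal form.

Answer: yes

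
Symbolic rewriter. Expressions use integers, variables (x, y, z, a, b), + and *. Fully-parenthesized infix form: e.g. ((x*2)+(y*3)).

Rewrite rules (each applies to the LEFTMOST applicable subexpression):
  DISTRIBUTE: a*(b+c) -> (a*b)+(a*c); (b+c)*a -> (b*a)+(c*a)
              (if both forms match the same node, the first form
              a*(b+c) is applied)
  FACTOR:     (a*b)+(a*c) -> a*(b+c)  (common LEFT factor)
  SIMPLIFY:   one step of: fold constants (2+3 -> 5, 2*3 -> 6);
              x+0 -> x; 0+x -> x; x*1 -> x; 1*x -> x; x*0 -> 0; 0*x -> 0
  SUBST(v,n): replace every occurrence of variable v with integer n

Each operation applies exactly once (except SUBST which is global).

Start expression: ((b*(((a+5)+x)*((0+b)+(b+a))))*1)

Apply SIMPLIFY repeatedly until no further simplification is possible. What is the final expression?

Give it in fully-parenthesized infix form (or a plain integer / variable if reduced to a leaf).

Answer: (b*(((a+5)+x)*(b+(b+a))))

Derivation:
Start: ((b*(((a+5)+x)*((0+b)+(b+a))))*1)
Step 1: at root: ((b*(((a+5)+x)*((0+b)+(b+a))))*1) -> (b*(((a+5)+x)*((0+b)+(b+a)))); overall: ((b*(((a+5)+x)*((0+b)+(b+a))))*1) -> (b*(((a+5)+x)*((0+b)+(b+a))))
Step 2: at RRL: (0+b) -> b; overall: (b*(((a+5)+x)*((0+b)+(b+a)))) -> (b*(((a+5)+x)*(b+(b+a))))
Fixed point: (b*(((a+5)+x)*(b+(b+a))))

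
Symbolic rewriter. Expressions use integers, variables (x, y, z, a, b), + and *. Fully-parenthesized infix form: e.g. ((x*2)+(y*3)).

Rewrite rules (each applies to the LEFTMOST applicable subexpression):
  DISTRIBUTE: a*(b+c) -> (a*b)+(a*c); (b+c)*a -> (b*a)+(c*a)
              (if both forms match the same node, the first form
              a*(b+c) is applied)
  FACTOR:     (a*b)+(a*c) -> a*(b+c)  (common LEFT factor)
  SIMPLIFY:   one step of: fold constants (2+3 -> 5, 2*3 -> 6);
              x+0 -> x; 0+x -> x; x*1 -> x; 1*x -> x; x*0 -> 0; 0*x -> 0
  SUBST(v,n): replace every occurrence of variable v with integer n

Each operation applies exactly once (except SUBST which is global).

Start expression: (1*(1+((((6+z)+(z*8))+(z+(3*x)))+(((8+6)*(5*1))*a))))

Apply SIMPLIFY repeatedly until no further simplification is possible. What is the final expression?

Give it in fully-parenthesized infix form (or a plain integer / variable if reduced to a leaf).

Answer: (1+((((6+z)+(z*8))+(z+(3*x)))+(70*a)))

Derivation:
Start: (1*(1+((((6+z)+(z*8))+(z+(3*x)))+(((8+6)*(5*1))*a))))
Step 1: at root: (1*(1+((((6+z)+(z*8))+(z+(3*x)))+(((8+6)*(5*1))*a)))) -> (1+((((6+z)+(z*8))+(z+(3*x)))+(((8+6)*(5*1))*a))); overall: (1*(1+((((6+z)+(z*8))+(z+(3*x)))+(((8+6)*(5*1))*a)))) -> (1+((((6+z)+(z*8))+(z+(3*x)))+(((8+6)*(5*1))*a)))
Step 2: at RRLL: (8+6) -> 14; overall: (1+((((6+z)+(z*8))+(z+(3*x)))+(((8+6)*(5*1))*a))) -> (1+((((6+z)+(z*8))+(z+(3*x)))+((14*(5*1))*a)))
Step 3: at RRLR: (5*1) -> 5; overall: (1+((((6+z)+(z*8))+(z+(3*x)))+((14*(5*1))*a))) -> (1+((((6+z)+(z*8))+(z+(3*x)))+((14*5)*a)))
Step 4: at RRL: (14*5) -> 70; overall: (1+((((6+z)+(z*8))+(z+(3*x)))+((14*5)*a))) -> (1+((((6+z)+(z*8))+(z+(3*x)))+(70*a)))
Fixed point: (1+((((6+z)+(z*8))+(z+(3*x)))+(70*a)))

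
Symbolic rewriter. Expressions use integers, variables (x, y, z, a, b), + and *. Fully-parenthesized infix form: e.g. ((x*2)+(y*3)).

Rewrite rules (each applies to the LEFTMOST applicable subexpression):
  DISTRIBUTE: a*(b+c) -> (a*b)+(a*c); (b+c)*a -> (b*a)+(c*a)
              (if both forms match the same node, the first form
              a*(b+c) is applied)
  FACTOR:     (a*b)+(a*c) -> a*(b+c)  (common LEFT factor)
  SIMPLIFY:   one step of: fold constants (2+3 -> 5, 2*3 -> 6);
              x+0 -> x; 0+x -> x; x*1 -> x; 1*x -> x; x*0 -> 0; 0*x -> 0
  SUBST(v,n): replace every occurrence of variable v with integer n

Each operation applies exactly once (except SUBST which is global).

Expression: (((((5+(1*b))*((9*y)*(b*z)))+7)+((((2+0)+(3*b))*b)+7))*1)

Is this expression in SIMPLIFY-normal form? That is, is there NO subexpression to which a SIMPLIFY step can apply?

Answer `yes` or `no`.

Answer: no

Derivation:
Expression: (((((5+(1*b))*((9*y)*(b*z)))+7)+((((2+0)+(3*b))*b)+7))*1)
Scanning for simplifiable subexpressions (pre-order)...
  at root: (((((5+(1*b))*((9*y)*(b*z)))+7)+((((2+0)+(3*b))*b)+7))*1) (SIMPLIFIABLE)
  at L: ((((5+(1*b))*((9*y)*(b*z)))+7)+((((2+0)+(3*b))*b)+7)) (not simplifiable)
  at LL: (((5+(1*b))*((9*y)*(b*z)))+7) (not simplifiable)
  at LLL: ((5+(1*b))*((9*y)*(b*z))) (not simplifiable)
  at LLLL: (5+(1*b)) (not simplifiable)
  at LLLLR: (1*b) (SIMPLIFIABLE)
  at LLLR: ((9*y)*(b*z)) (not simplifiable)
  at LLLRL: (9*y) (not simplifiable)
  at LLLRR: (b*z) (not simplifiable)
  at LR: ((((2+0)+(3*b))*b)+7) (not simplifiable)
  at LRL: (((2+0)+(3*b))*b) (not simplifiable)
  at LRLL: ((2+0)+(3*b)) (not simplifiable)
  at LRLLL: (2+0) (SIMPLIFIABLE)
  at LRLLR: (3*b) (not simplifiable)
Found simplifiable subexpr at path root: (((((5+(1*b))*((9*y)*(b*z)))+7)+((((2+0)+(3*b))*b)+7))*1)
One SIMPLIFY step would give: ((((5+(1*b))*((9*y)*(b*z)))+7)+((((2+0)+(3*b))*b)+7))
-> NOT in normal form.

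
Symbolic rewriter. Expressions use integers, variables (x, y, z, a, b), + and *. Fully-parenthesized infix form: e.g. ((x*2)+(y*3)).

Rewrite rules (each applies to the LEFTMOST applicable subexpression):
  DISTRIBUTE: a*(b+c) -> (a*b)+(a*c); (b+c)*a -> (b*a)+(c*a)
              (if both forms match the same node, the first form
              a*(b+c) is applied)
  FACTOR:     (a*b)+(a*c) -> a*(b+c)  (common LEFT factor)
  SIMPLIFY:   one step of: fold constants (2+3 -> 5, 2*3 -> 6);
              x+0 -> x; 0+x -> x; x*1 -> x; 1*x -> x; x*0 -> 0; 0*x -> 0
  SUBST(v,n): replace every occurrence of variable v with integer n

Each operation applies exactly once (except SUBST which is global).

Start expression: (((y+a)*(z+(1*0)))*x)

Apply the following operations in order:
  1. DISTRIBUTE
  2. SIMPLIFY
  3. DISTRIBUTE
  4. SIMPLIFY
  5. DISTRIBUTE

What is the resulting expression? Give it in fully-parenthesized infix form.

Answer: ((((y*z)+(a*z))*x)+(0*x))

Derivation:
Start: (((y+a)*(z+(1*0)))*x)
Apply DISTRIBUTE at L (target: ((y+a)*(z+(1*0)))): (((y+a)*(z+(1*0)))*x) -> ((((y+a)*z)+((y+a)*(1*0)))*x)
Apply SIMPLIFY at LRR (target: (1*0)): ((((y+a)*z)+((y+a)*(1*0)))*x) -> ((((y+a)*z)+((y+a)*0))*x)
Apply DISTRIBUTE at root (target: ((((y+a)*z)+((y+a)*0))*x)): ((((y+a)*z)+((y+a)*0))*x) -> ((((y+a)*z)*x)+(((y+a)*0)*x))
Apply SIMPLIFY at RL (target: ((y+a)*0)): ((((y+a)*z)*x)+(((y+a)*0)*x)) -> ((((y+a)*z)*x)+(0*x))
Apply DISTRIBUTE at LL (target: ((y+a)*z)): ((((y+a)*z)*x)+(0*x)) -> ((((y*z)+(a*z))*x)+(0*x))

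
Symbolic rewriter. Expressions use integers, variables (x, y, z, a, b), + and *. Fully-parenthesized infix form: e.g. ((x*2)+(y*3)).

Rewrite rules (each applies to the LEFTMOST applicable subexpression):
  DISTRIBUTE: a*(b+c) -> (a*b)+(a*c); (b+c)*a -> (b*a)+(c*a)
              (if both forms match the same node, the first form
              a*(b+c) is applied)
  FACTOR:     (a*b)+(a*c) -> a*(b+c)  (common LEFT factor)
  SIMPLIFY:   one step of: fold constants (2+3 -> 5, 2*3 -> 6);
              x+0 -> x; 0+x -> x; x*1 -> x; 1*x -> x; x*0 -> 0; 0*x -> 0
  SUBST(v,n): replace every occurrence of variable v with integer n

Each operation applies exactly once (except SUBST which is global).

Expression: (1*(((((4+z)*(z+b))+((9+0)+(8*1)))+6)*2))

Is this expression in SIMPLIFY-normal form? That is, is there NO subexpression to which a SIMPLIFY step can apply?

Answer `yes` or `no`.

Answer: no

Derivation:
Expression: (1*(((((4+z)*(z+b))+((9+0)+(8*1)))+6)*2))
Scanning for simplifiable subexpressions (pre-order)...
  at root: (1*(((((4+z)*(z+b))+((9+0)+(8*1)))+6)*2)) (SIMPLIFIABLE)
  at R: (((((4+z)*(z+b))+((9+0)+(8*1)))+6)*2) (not simplifiable)
  at RL: ((((4+z)*(z+b))+((9+0)+(8*1)))+6) (not simplifiable)
  at RLL: (((4+z)*(z+b))+((9+0)+(8*1))) (not simplifiable)
  at RLLL: ((4+z)*(z+b)) (not simplifiable)
  at RLLLL: (4+z) (not simplifiable)
  at RLLLR: (z+b) (not simplifiable)
  at RLLR: ((9+0)+(8*1)) (not simplifiable)
  at RLLRL: (9+0) (SIMPLIFIABLE)
  at RLLRR: (8*1) (SIMPLIFIABLE)
Found simplifiable subexpr at path root: (1*(((((4+z)*(z+b))+((9+0)+(8*1)))+6)*2))
One SIMPLIFY step would give: (((((4+z)*(z+b))+((9+0)+(8*1)))+6)*2)
-> NOT in normal form.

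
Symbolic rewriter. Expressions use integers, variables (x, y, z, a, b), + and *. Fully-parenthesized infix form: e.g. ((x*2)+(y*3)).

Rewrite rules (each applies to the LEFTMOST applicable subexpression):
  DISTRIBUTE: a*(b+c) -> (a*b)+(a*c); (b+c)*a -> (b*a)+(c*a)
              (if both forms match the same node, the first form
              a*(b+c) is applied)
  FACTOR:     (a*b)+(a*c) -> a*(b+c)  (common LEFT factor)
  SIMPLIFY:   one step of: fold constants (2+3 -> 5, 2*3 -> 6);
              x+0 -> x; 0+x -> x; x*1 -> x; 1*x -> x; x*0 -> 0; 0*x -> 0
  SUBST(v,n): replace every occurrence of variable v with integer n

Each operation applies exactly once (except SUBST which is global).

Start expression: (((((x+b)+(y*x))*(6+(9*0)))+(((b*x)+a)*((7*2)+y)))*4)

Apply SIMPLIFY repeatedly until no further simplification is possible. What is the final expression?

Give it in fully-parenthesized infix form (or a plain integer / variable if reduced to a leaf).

Start: (((((x+b)+(y*x))*(6+(9*0)))+(((b*x)+a)*((7*2)+y)))*4)
Step 1: at LLRR: (9*0) -> 0; overall: (((((x+b)+(y*x))*(6+(9*0)))+(((b*x)+a)*((7*2)+y)))*4) -> (((((x+b)+(y*x))*(6+0))+(((b*x)+a)*((7*2)+y)))*4)
Step 2: at LLR: (6+0) -> 6; overall: (((((x+b)+(y*x))*(6+0))+(((b*x)+a)*((7*2)+y)))*4) -> (((((x+b)+(y*x))*6)+(((b*x)+a)*((7*2)+y)))*4)
Step 3: at LRRL: (7*2) -> 14; overall: (((((x+b)+(y*x))*6)+(((b*x)+a)*((7*2)+y)))*4) -> (((((x+b)+(y*x))*6)+(((b*x)+a)*(14+y)))*4)
Fixed point: (((((x+b)+(y*x))*6)+(((b*x)+a)*(14+y)))*4)

Answer: (((((x+b)+(y*x))*6)+(((b*x)+a)*(14+y)))*4)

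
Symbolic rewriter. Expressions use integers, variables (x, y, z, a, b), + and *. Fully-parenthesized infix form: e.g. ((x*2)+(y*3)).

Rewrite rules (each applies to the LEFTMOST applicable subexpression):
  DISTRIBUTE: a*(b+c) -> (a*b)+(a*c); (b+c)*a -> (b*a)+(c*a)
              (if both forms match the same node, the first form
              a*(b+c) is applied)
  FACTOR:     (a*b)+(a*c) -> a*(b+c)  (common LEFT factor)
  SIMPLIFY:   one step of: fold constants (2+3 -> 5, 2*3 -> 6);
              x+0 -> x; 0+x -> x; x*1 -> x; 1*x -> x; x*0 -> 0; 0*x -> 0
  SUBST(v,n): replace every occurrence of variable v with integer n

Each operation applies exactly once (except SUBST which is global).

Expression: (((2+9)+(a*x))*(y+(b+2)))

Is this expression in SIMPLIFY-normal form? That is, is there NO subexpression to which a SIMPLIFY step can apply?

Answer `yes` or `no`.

Expression: (((2+9)+(a*x))*(y+(b+2)))
Scanning for simplifiable subexpressions (pre-order)...
  at root: (((2+9)+(a*x))*(y+(b+2))) (not simplifiable)
  at L: ((2+9)+(a*x)) (not simplifiable)
  at LL: (2+9) (SIMPLIFIABLE)
  at LR: (a*x) (not simplifiable)
  at R: (y+(b+2)) (not simplifiable)
  at RR: (b+2) (not simplifiable)
Found simplifiable subexpr at path LL: (2+9)
One SIMPLIFY step would give: ((11+(a*x))*(y+(b+2)))
-> NOT in normal form.

Answer: no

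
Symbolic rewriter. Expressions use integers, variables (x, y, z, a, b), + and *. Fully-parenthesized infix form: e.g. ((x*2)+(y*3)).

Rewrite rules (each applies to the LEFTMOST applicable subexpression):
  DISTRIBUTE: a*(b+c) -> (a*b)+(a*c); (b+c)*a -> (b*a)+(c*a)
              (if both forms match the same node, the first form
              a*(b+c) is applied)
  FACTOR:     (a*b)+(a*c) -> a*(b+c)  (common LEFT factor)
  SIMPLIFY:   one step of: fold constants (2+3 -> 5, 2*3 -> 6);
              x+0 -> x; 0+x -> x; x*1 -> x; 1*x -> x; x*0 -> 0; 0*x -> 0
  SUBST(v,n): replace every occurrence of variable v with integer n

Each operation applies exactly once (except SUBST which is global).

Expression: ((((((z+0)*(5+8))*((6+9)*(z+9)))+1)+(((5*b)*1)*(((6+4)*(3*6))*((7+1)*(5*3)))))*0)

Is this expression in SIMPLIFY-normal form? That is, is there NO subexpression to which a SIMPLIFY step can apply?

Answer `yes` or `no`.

Answer: no

Derivation:
Expression: ((((((z+0)*(5+8))*((6+9)*(z+9)))+1)+(((5*b)*1)*(((6+4)*(3*6))*((7+1)*(5*3)))))*0)
Scanning for simplifiable subexpressions (pre-order)...
  at root: ((((((z+0)*(5+8))*((6+9)*(z+9)))+1)+(((5*b)*1)*(((6+4)*(3*6))*((7+1)*(5*3)))))*0) (SIMPLIFIABLE)
  at L: (((((z+0)*(5+8))*((6+9)*(z+9)))+1)+(((5*b)*1)*(((6+4)*(3*6))*((7+1)*(5*3))))) (not simplifiable)
  at LL: ((((z+0)*(5+8))*((6+9)*(z+9)))+1) (not simplifiable)
  at LLL: (((z+0)*(5+8))*((6+9)*(z+9))) (not simplifiable)
  at LLLL: ((z+0)*(5+8)) (not simplifiable)
  at LLLLL: (z+0) (SIMPLIFIABLE)
  at LLLLR: (5+8) (SIMPLIFIABLE)
  at LLLR: ((6+9)*(z+9)) (not simplifiable)
  at LLLRL: (6+9) (SIMPLIFIABLE)
  at LLLRR: (z+9) (not simplifiable)
  at LR: (((5*b)*1)*(((6+4)*(3*6))*((7+1)*(5*3)))) (not simplifiable)
  at LRL: ((5*b)*1) (SIMPLIFIABLE)
  at LRLL: (5*b) (not simplifiable)
  at LRR: (((6+4)*(3*6))*((7+1)*(5*3))) (not simplifiable)
  at LRRL: ((6+4)*(3*6)) (not simplifiable)
  at LRRLL: (6+4) (SIMPLIFIABLE)
  at LRRLR: (3*6) (SIMPLIFIABLE)
  at LRRR: ((7+1)*(5*3)) (not simplifiable)
  at LRRRL: (7+1) (SIMPLIFIABLE)
  at LRRRR: (5*3) (SIMPLIFIABLE)
Found simplifiable subexpr at path root: ((((((z+0)*(5+8))*((6+9)*(z+9)))+1)+(((5*b)*1)*(((6+4)*(3*6))*((7+1)*(5*3)))))*0)
One SIMPLIFY step would give: 0
-> NOT in normal form.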